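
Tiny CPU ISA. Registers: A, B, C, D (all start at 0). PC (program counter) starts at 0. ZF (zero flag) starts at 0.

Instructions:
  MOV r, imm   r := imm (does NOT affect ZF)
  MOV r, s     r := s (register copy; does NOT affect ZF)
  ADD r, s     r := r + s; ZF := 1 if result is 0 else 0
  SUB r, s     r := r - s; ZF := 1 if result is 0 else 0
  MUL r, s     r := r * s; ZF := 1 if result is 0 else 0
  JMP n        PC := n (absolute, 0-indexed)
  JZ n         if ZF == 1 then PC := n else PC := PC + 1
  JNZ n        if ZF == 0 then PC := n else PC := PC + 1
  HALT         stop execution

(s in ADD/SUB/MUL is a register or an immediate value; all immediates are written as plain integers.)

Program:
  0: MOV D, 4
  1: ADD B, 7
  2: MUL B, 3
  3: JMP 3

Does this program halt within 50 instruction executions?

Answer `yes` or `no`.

Answer: no

Derivation:
Step 1: PC=0 exec 'MOV D, 4'. After: A=0 B=0 C=0 D=4 ZF=0 PC=1
Step 2: PC=1 exec 'ADD B, 7'. After: A=0 B=7 C=0 D=4 ZF=0 PC=2
Step 3: PC=2 exec 'MUL B, 3'. After: A=0 B=21 C=0 D=4 ZF=0 PC=3
Step 4: PC=3 exec 'JMP 3'. After: A=0 B=21 C=0 D=4 ZF=0 PC=3
State after step 4 equals state after step 3: the program is in a cycle of length 1 and will never halt.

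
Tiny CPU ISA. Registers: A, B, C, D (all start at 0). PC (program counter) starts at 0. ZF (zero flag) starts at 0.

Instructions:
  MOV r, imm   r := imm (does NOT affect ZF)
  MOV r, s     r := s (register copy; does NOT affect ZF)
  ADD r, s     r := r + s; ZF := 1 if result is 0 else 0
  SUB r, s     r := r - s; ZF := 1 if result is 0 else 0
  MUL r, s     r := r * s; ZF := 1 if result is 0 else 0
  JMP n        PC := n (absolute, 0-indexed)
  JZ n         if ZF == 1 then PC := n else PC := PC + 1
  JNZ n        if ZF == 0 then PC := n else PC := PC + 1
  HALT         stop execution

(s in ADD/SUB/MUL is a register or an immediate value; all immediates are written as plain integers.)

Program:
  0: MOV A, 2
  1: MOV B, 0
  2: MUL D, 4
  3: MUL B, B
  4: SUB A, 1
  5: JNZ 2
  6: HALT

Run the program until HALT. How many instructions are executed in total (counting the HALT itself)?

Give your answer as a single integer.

Answer: 11

Derivation:
Step 1: PC=0 exec 'MOV A, 2'. After: A=2 B=0 C=0 D=0 ZF=0 PC=1
Step 2: PC=1 exec 'MOV B, 0'. After: A=2 B=0 C=0 D=0 ZF=0 PC=2
Step 3: PC=2 exec 'MUL D, 4'. After: A=2 B=0 C=0 D=0 ZF=1 PC=3
Step 4: PC=3 exec 'MUL B, B'. After: A=2 B=0 C=0 D=0 ZF=1 PC=4
Step 5: PC=4 exec 'SUB A, 1'. After: A=1 B=0 C=0 D=0 ZF=0 PC=5
Step 6: PC=5 exec 'JNZ 2'. After: A=1 B=0 C=0 D=0 ZF=0 PC=2
Step 7: PC=2 exec 'MUL D, 4'. After: A=1 B=0 C=0 D=0 ZF=1 PC=3
Step 8: PC=3 exec 'MUL B, B'. After: A=1 B=0 C=0 D=0 ZF=1 PC=4
Step 9: PC=4 exec 'SUB A, 1'. After: A=0 B=0 C=0 D=0 ZF=1 PC=5
Step 10: PC=5 exec 'JNZ 2'. After: A=0 B=0 C=0 D=0 ZF=1 PC=6
Step 11: PC=6 exec 'HALT'. After: A=0 B=0 C=0 D=0 ZF=1 PC=6 HALTED
Total instructions executed: 11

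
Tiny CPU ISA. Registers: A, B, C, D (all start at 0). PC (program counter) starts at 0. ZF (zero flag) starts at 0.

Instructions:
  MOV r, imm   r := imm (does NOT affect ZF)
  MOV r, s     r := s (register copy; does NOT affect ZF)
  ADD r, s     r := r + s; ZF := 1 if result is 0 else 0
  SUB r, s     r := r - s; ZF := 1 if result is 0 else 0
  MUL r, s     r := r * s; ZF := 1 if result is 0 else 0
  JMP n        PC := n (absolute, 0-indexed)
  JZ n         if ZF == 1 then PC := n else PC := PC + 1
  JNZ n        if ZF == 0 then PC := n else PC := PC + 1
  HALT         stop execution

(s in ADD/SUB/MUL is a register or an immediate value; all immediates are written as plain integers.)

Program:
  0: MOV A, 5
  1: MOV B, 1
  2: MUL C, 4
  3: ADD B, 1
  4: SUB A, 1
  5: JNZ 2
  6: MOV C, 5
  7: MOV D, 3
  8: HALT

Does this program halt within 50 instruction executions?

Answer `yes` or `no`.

Step 1: PC=0 exec 'MOV A, 5'. After: A=5 B=0 C=0 D=0 ZF=0 PC=1
Step 2: PC=1 exec 'MOV B, 1'. After: A=5 B=1 C=0 D=0 ZF=0 PC=2
Step 3: PC=2 exec 'MUL C, 4'. After: A=5 B=1 C=0 D=0 ZF=1 PC=3
Step 4: PC=3 exec 'ADD B, 1'. After: A=5 B=2 C=0 D=0 ZF=0 PC=4
Step 5: PC=4 exec 'SUB A, 1'. After: A=4 B=2 C=0 D=0 ZF=0 PC=5
Step 6: PC=5 exec 'JNZ 2'. After: A=4 B=2 C=0 D=0 ZF=0 PC=2
Step 7: PC=2 exec 'MUL C, 4'. After: A=4 B=2 C=0 D=0 ZF=1 PC=3
Step 8: PC=3 exec 'ADD B, 1'. After: A=4 B=3 C=0 D=0 ZF=0 PC=4
Step 9: PC=4 exec 'SUB A, 1'. After: A=3 B=3 C=0 D=0 ZF=0 PC=5
Step 10: PC=5 exec 'JNZ 2'. After: A=3 B=3 C=0 D=0 ZF=0 PC=2
Step 11: PC=2 exec 'MUL C, 4'. After: A=3 B=3 C=0 D=0 ZF=1 PC=3
Step 12: PC=3 exec 'ADD B, 1'. After: A=3 B=4 C=0 D=0 ZF=0 PC=4
Step 13: PC=4 exec 'SUB A, 1'. After: A=2 B=4 C=0 D=0 ZF=0 PC=5
Step 14: PC=5 exec 'JNZ 2'. After: A=2 B=4 C=0 D=0 ZF=0 PC=2
Step 15: PC=2 exec 'MUL C, 4'. After: A=2 B=4 C=0 D=0 ZF=1 PC=3
Step 16: PC=3 exec 'ADD B, 1'. After: A=2 B=5 C=0 D=0 ZF=0 PC=4
Step 17: PC=4 exec 'SUB A, 1'. After: A=1 B=5 C=0 D=0 ZF=0 PC=5
Step 18: PC=5 exec 'JNZ 2'. After: A=1 B=5 C=0 D=0 ZF=0 PC=2
Step 19: PC=2 exec 'MUL C, 4'. After: A=1 B=5 C=0 D=0 ZF=1 PC=3
Step 20: PC=3 exec 'ADD B, 1'. After: A=1 B=6 C=0 D=0 ZF=0 PC=4
Step 21: PC=4 exec 'SUB A, 1'. After: A=0 B=6 C=0 D=0 ZF=1 PC=5
Step 22: PC=5 exec 'JNZ 2'. After: A=0 B=6 C=0 D=0 ZF=1 PC=6
Step 23: PC=6 exec 'MOV C, 5'. After: A=0 B=6 C=5 D=0 ZF=1 PC=7
Step 24: PC=7 exec 'MOV D, 3'. After: A=0 B=6 C=5 D=3 ZF=1 PC=8
Step 25: PC=8 exec 'HALT'. After: A=0 B=6 C=5 D=3 ZF=1 PC=8 HALTED

Answer: yes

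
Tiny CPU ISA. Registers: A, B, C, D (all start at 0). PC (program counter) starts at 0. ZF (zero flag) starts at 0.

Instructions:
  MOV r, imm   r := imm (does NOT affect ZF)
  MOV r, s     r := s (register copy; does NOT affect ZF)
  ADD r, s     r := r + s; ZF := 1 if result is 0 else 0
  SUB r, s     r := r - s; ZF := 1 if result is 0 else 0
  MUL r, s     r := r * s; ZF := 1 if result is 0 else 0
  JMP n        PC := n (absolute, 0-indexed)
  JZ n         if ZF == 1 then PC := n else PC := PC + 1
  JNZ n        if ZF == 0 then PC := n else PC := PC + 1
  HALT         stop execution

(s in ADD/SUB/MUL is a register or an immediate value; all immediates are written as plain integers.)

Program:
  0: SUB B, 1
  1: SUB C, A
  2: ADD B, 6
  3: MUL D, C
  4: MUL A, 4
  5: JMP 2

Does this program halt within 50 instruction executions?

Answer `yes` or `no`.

Answer: no

Derivation:
Step 1: PC=0 exec 'SUB B, 1'. After: A=0 B=-1 C=0 D=0 ZF=0 PC=1
Step 2: PC=1 exec 'SUB C, A'. After: A=0 B=-1 C=0 D=0 ZF=1 PC=2
Step 3: PC=2 exec 'ADD B, 6'. After: A=0 B=5 C=0 D=0 ZF=0 PC=3
Step 4: PC=3 exec 'MUL D, C'. After: A=0 B=5 C=0 D=0 ZF=1 PC=4
Step 5: PC=4 exec 'MUL A, 4'. After: A=0 B=5 C=0 D=0 ZF=1 PC=5
Step 6: PC=5 exec 'JMP 2'. After: A=0 B=5 C=0 D=0 ZF=1 PC=2
Step 7: PC=2 exec 'ADD B, 6'. After: A=0 B=11 C=0 D=0 ZF=0 PC=3
Step 8: PC=3 exec 'MUL D, C'. After: A=0 B=11 C=0 D=0 ZF=1 PC=4
Step 9: PC=4 exec 'MUL A, 4'. After: A=0 B=11 C=0 D=0 ZF=1 PC=5
Step 10: PC=5 exec 'JMP 2'. After: A=0 B=11 C=0 D=0 ZF=1 PC=2
Step 11: PC=2 exec 'ADD B, 6'. After: A=0 B=17 C=0 D=0 ZF=0 PC=3
Step 12: PC=3 exec 'MUL D, C'. After: A=0 B=17 C=0 D=0 ZF=1 PC=4
Step 13: PC=4 exec 'MUL A, 4'. After: A=0 B=17 C=0 D=0 ZF=1 PC=5
Step 14: PC=5 exec 'JMP 2'. After: A=0 B=17 C=0 D=0 ZF=1 PC=2
Step 15: PC=2 exec 'ADD B, 6'. After: A=0 B=23 C=0 D=0 ZF=0 PC=3
After 50 steps: not halted. PC revisits the same instructions with no path to HALT; will never halt.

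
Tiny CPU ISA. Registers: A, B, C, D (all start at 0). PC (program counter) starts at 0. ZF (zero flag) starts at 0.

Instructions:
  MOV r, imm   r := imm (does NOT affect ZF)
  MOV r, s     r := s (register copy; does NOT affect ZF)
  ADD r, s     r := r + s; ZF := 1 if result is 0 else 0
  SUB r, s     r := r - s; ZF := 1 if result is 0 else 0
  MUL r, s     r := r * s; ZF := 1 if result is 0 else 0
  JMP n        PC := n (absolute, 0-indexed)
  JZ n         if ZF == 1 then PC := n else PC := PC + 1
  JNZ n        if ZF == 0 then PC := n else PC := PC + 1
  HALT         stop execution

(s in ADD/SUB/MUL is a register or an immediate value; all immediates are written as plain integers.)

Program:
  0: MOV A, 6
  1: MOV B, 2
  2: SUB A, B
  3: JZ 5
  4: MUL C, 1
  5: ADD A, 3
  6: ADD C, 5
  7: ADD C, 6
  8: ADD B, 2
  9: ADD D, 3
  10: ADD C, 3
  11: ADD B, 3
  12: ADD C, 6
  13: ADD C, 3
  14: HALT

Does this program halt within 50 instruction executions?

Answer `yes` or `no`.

Answer: yes

Derivation:
Step 1: PC=0 exec 'MOV A, 6'. After: A=6 B=0 C=0 D=0 ZF=0 PC=1
Step 2: PC=1 exec 'MOV B, 2'. After: A=6 B=2 C=0 D=0 ZF=0 PC=2
Step 3: PC=2 exec 'SUB A, B'. After: A=4 B=2 C=0 D=0 ZF=0 PC=3
Step 4: PC=3 exec 'JZ 5'. After: A=4 B=2 C=0 D=0 ZF=0 PC=4
Step 5: PC=4 exec 'MUL C, 1'. After: A=4 B=2 C=0 D=0 ZF=1 PC=5
Step 6: PC=5 exec 'ADD A, 3'. After: A=7 B=2 C=0 D=0 ZF=0 PC=6
Step 7: PC=6 exec 'ADD C, 5'. After: A=7 B=2 C=5 D=0 ZF=0 PC=7
Step 8: PC=7 exec 'ADD C, 6'. After: A=7 B=2 C=11 D=0 ZF=0 PC=8
Step 9: PC=8 exec 'ADD B, 2'. After: A=7 B=4 C=11 D=0 ZF=0 PC=9
Step 10: PC=9 exec 'ADD D, 3'. After: A=7 B=4 C=11 D=3 ZF=0 PC=10
Step 11: PC=10 exec 'ADD C, 3'. After: A=7 B=4 C=14 D=3 ZF=0 PC=11
Step 12: PC=11 exec 'ADD B, 3'. After: A=7 B=7 C=14 D=3 ZF=0 PC=12
Step 13: PC=12 exec 'ADD C, 6'. After: A=7 B=7 C=20 D=3 ZF=0 PC=13
Step 14: PC=13 exec 'ADD C, 3'. After: A=7 B=7 C=23 D=3 ZF=0 PC=14
Step 15: PC=14 exec 'HALT'. After: A=7 B=7 C=23 D=3 ZF=0 PC=14 HALTED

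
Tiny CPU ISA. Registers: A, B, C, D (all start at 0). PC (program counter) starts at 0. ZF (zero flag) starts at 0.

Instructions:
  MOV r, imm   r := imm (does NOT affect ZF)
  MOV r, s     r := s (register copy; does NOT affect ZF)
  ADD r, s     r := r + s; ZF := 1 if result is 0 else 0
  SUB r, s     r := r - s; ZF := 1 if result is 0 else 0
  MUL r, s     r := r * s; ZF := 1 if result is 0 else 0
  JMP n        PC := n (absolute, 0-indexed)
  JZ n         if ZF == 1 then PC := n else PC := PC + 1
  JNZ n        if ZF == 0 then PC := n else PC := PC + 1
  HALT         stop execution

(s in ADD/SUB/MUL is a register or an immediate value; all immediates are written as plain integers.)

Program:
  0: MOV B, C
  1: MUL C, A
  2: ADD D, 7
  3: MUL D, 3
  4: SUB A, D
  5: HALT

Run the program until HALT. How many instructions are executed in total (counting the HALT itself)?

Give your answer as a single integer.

Step 1: PC=0 exec 'MOV B, C'. After: A=0 B=0 C=0 D=0 ZF=0 PC=1
Step 2: PC=1 exec 'MUL C, A'. After: A=0 B=0 C=0 D=0 ZF=1 PC=2
Step 3: PC=2 exec 'ADD D, 7'. After: A=0 B=0 C=0 D=7 ZF=0 PC=3
Step 4: PC=3 exec 'MUL D, 3'. After: A=0 B=0 C=0 D=21 ZF=0 PC=4
Step 5: PC=4 exec 'SUB A, D'. After: A=-21 B=0 C=0 D=21 ZF=0 PC=5
Step 6: PC=5 exec 'HALT'. After: A=-21 B=0 C=0 D=21 ZF=0 PC=5 HALTED
Total instructions executed: 6

Answer: 6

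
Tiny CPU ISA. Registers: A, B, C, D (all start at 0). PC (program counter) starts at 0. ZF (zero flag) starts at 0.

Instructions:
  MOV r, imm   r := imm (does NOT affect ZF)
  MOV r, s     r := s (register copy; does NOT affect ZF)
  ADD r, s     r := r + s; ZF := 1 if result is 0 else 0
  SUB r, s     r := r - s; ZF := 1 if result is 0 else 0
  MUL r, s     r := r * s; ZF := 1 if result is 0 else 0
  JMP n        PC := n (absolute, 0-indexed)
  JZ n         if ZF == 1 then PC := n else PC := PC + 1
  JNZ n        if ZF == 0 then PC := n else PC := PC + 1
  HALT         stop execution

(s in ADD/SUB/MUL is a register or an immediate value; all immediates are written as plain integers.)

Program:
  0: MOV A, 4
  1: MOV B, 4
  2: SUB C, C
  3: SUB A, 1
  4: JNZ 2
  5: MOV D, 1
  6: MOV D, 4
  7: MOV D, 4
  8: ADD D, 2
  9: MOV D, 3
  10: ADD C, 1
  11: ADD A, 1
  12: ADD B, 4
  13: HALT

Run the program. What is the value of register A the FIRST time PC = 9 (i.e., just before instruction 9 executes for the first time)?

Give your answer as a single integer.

Step 1: PC=0 exec 'MOV A, 4'. After: A=4 B=0 C=0 D=0 ZF=0 PC=1
Step 2: PC=1 exec 'MOV B, 4'. After: A=4 B=4 C=0 D=0 ZF=0 PC=2
Step 3: PC=2 exec 'SUB C, C'. After: A=4 B=4 C=0 D=0 ZF=1 PC=3
Step 4: PC=3 exec 'SUB A, 1'. After: A=3 B=4 C=0 D=0 ZF=0 PC=4
Step 5: PC=4 exec 'JNZ 2'. After: A=3 B=4 C=0 D=0 ZF=0 PC=2
Step 6: PC=2 exec 'SUB C, C'. After: A=3 B=4 C=0 D=0 ZF=1 PC=3
Step 7: PC=3 exec 'SUB A, 1'. After: A=2 B=4 C=0 D=0 ZF=0 PC=4
Step 8: PC=4 exec 'JNZ 2'. After: A=2 B=4 C=0 D=0 ZF=0 PC=2
Step 9: PC=2 exec 'SUB C, C'. After: A=2 B=4 C=0 D=0 ZF=1 PC=3
Step 10: PC=3 exec 'SUB A, 1'. After: A=1 B=4 C=0 D=0 ZF=0 PC=4
Step 11: PC=4 exec 'JNZ 2'. After: A=1 B=4 C=0 D=0 ZF=0 PC=2
Step 12: PC=2 exec 'SUB C, C'. After: A=1 B=4 C=0 D=0 ZF=1 PC=3
Step 13: PC=3 exec 'SUB A, 1'. After: A=0 B=4 C=0 D=0 ZF=1 PC=4
Step 14: PC=4 exec 'JNZ 2'. After: A=0 B=4 C=0 D=0 ZF=1 PC=5
Step 15: PC=5 exec 'MOV D, 1'. After: A=0 B=4 C=0 D=1 ZF=1 PC=6
Step 16: PC=6 exec 'MOV D, 4'. After: A=0 B=4 C=0 D=4 ZF=1 PC=7
Step 17: PC=7 exec 'MOV D, 4'. After: A=0 B=4 C=0 D=4 ZF=1 PC=8
Step 18: PC=8 exec 'ADD D, 2'. After: A=0 B=4 C=0 D=6 ZF=0 PC=9
First time PC=9: A=0

0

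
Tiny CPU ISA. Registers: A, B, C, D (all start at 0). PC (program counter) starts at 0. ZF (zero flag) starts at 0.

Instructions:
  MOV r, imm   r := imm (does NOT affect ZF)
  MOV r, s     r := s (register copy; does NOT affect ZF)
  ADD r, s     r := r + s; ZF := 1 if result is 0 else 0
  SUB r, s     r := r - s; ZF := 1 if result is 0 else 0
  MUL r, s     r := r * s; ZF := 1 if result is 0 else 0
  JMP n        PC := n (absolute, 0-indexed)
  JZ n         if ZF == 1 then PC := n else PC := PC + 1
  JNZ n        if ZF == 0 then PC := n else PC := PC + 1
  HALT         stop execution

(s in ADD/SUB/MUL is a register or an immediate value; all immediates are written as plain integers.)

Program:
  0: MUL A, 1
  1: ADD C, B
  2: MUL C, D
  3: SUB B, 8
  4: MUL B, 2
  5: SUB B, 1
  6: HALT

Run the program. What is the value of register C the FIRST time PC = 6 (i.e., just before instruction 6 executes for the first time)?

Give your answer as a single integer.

Step 1: PC=0 exec 'MUL A, 1'. After: A=0 B=0 C=0 D=0 ZF=1 PC=1
Step 2: PC=1 exec 'ADD C, B'. After: A=0 B=0 C=0 D=0 ZF=1 PC=2
Step 3: PC=2 exec 'MUL C, D'. After: A=0 B=0 C=0 D=0 ZF=1 PC=3
Step 4: PC=3 exec 'SUB B, 8'. After: A=0 B=-8 C=0 D=0 ZF=0 PC=4
Step 5: PC=4 exec 'MUL B, 2'. After: A=0 B=-16 C=0 D=0 ZF=0 PC=5
Step 6: PC=5 exec 'SUB B, 1'. After: A=0 B=-17 C=0 D=0 ZF=0 PC=6
First time PC=6: C=0

0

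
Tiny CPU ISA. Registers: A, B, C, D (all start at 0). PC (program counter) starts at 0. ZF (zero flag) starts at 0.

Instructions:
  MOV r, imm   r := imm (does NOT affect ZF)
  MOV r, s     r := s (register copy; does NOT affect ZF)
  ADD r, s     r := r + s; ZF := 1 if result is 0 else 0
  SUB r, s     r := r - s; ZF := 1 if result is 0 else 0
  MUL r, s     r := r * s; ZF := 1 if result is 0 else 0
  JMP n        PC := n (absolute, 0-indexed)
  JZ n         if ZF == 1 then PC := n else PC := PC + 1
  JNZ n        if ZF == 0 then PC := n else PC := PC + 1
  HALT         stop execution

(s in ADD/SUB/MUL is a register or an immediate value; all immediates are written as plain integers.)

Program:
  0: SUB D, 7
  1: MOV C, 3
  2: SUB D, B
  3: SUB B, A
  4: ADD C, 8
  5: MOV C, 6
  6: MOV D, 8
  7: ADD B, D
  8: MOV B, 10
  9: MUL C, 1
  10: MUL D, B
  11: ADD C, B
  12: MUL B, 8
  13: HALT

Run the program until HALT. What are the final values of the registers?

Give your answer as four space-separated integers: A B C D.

Answer: 0 80 16 80

Derivation:
Step 1: PC=0 exec 'SUB D, 7'. After: A=0 B=0 C=0 D=-7 ZF=0 PC=1
Step 2: PC=1 exec 'MOV C, 3'. After: A=0 B=0 C=3 D=-7 ZF=0 PC=2
Step 3: PC=2 exec 'SUB D, B'. After: A=0 B=0 C=3 D=-7 ZF=0 PC=3
Step 4: PC=3 exec 'SUB B, A'. After: A=0 B=0 C=3 D=-7 ZF=1 PC=4
Step 5: PC=4 exec 'ADD C, 8'. After: A=0 B=0 C=11 D=-7 ZF=0 PC=5
Step 6: PC=5 exec 'MOV C, 6'. After: A=0 B=0 C=6 D=-7 ZF=0 PC=6
Step 7: PC=6 exec 'MOV D, 8'. After: A=0 B=0 C=6 D=8 ZF=0 PC=7
Step 8: PC=7 exec 'ADD B, D'. After: A=0 B=8 C=6 D=8 ZF=0 PC=8
Step 9: PC=8 exec 'MOV B, 10'. After: A=0 B=10 C=6 D=8 ZF=0 PC=9
Step 10: PC=9 exec 'MUL C, 1'. After: A=0 B=10 C=6 D=8 ZF=0 PC=10
Step 11: PC=10 exec 'MUL D, B'. After: A=0 B=10 C=6 D=80 ZF=0 PC=11
Step 12: PC=11 exec 'ADD C, B'. After: A=0 B=10 C=16 D=80 ZF=0 PC=12
Step 13: PC=12 exec 'MUL B, 8'. After: A=0 B=80 C=16 D=80 ZF=0 PC=13
Step 14: PC=13 exec 'HALT'. After: A=0 B=80 C=16 D=80 ZF=0 PC=13 HALTED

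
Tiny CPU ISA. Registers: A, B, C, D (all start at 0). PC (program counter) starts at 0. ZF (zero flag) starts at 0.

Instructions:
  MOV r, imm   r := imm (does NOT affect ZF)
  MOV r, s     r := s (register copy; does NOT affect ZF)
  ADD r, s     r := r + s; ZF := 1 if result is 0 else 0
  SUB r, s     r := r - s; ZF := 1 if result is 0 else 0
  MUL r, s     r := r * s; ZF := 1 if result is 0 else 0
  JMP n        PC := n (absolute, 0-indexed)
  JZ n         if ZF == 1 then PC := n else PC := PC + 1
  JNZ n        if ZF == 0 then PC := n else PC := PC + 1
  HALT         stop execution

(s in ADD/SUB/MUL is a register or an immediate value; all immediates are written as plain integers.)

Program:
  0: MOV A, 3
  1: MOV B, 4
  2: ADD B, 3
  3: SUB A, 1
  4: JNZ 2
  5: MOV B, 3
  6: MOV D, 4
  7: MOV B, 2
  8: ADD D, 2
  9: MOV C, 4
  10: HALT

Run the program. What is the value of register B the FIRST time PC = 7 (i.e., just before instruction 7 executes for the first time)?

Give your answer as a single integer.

Step 1: PC=0 exec 'MOV A, 3'. After: A=3 B=0 C=0 D=0 ZF=0 PC=1
Step 2: PC=1 exec 'MOV B, 4'. After: A=3 B=4 C=0 D=0 ZF=0 PC=2
Step 3: PC=2 exec 'ADD B, 3'. After: A=3 B=7 C=0 D=0 ZF=0 PC=3
Step 4: PC=3 exec 'SUB A, 1'. After: A=2 B=7 C=0 D=0 ZF=0 PC=4
Step 5: PC=4 exec 'JNZ 2'. After: A=2 B=7 C=0 D=0 ZF=0 PC=2
Step 6: PC=2 exec 'ADD B, 3'. After: A=2 B=10 C=0 D=0 ZF=0 PC=3
Step 7: PC=3 exec 'SUB A, 1'. After: A=1 B=10 C=0 D=0 ZF=0 PC=4
Step 8: PC=4 exec 'JNZ 2'. After: A=1 B=10 C=0 D=0 ZF=0 PC=2
Step 9: PC=2 exec 'ADD B, 3'. After: A=1 B=13 C=0 D=0 ZF=0 PC=3
Step 10: PC=3 exec 'SUB A, 1'. After: A=0 B=13 C=0 D=0 ZF=1 PC=4
Step 11: PC=4 exec 'JNZ 2'. After: A=0 B=13 C=0 D=0 ZF=1 PC=5
Step 12: PC=5 exec 'MOV B, 3'. After: A=0 B=3 C=0 D=0 ZF=1 PC=6
Step 13: PC=6 exec 'MOV D, 4'. After: A=0 B=3 C=0 D=4 ZF=1 PC=7
First time PC=7: B=3

3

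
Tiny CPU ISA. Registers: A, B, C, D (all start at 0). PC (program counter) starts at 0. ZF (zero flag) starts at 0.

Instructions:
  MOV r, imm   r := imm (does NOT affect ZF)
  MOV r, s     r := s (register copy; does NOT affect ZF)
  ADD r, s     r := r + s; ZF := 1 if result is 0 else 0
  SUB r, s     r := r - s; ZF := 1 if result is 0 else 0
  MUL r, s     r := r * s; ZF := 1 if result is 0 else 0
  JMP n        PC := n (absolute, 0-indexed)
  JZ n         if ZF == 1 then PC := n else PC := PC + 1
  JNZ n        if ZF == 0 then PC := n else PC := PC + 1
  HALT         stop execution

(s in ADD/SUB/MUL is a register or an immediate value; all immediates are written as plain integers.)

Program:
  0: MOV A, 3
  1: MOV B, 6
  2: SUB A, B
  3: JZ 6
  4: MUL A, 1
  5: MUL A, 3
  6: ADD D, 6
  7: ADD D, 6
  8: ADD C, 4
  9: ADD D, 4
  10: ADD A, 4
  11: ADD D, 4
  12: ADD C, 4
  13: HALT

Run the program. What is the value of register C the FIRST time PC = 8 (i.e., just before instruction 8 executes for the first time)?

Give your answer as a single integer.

Step 1: PC=0 exec 'MOV A, 3'. After: A=3 B=0 C=0 D=0 ZF=0 PC=1
Step 2: PC=1 exec 'MOV B, 6'. After: A=3 B=6 C=0 D=0 ZF=0 PC=2
Step 3: PC=2 exec 'SUB A, B'. After: A=-3 B=6 C=0 D=0 ZF=0 PC=3
Step 4: PC=3 exec 'JZ 6'. After: A=-3 B=6 C=0 D=0 ZF=0 PC=4
Step 5: PC=4 exec 'MUL A, 1'. After: A=-3 B=6 C=0 D=0 ZF=0 PC=5
Step 6: PC=5 exec 'MUL A, 3'. After: A=-9 B=6 C=0 D=0 ZF=0 PC=6
Step 7: PC=6 exec 'ADD D, 6'. After: A=-9 B=6 C=0 D=6 ZF=0 PC=7
Step 8: PC=7 exec 'ADD D, 6'. After: A=-9 B=6 C=0 D=12 ZF=0 PC=8
First time PC=8: C=0

0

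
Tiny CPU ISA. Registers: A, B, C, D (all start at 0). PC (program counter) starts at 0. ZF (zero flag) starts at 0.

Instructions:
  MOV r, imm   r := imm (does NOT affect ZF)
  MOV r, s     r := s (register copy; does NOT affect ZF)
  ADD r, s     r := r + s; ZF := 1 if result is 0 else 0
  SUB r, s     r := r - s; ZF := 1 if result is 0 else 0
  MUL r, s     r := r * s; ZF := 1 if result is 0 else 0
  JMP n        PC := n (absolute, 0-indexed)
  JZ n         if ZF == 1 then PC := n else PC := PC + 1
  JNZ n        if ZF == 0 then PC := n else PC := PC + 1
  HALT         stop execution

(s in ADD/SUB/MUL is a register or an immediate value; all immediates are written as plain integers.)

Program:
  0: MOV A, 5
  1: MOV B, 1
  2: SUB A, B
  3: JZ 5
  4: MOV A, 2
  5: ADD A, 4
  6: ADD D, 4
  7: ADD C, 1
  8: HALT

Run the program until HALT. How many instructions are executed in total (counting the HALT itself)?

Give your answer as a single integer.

Step 1: PC=0 exec 'MOV A, 5'. After: A=5 B=0 C=0 D=0 ZF=0 PC=1
Step 2: PC=1 exec 'MOV B, 1'. After: A=5 B=1 C=0 D=0 ZF=0 PC=2
Step 3: PC=2 exec 'SUB A, B'. After: A=4 B=1 C=0 D=0 ZF=0 PC=3
Step 4: PC=3 exec 'JZ 5'. After: A=4 B=1 C=0 D=0 ZF=0 PC=4
Step 5: PC=4 exec 'MOV A, 2'. After: A=2 B=1 C=0 D=0 ZF=0 PC=5
Step 6: PC=5 exec 'ADD A, 4'. After: A=6 B=1 C=0 D=0 ZF=0 PC=6
Step 7: PC=6 exec 'ADD D, 4'. After: A=6 B=1 C=0 D=4 ZF=0 PC=7
Step 8: PC=7 exec 'ADD C, 1'. After: A=6 B=1 C=1 D=4 ZF=0 PC=8
Step 9: PC=8 exec 'HALT'. After: A=6 B=1 C=1 D=4 ZF=0 PC=8 HALTED
Total instructions executed: 9

Answer: 9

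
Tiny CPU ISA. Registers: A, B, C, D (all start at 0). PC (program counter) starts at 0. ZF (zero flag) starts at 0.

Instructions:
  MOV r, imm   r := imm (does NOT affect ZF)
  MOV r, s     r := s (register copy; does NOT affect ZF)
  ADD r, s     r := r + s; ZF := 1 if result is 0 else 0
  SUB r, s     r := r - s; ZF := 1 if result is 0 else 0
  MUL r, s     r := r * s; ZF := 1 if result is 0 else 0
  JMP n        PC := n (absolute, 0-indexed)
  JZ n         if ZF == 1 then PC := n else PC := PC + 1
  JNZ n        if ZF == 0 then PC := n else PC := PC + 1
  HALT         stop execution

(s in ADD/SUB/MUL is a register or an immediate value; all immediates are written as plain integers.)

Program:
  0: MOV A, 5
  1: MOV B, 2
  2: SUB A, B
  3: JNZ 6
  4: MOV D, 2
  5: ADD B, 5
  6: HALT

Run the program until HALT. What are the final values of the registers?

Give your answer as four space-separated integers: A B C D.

Answer: 3 2 0 0

Derivation:
Step 1: PC=0 exec 'MOV A, 5'. After: A=5 B=0 C=0 D=0 ZF=0 PC=1
Step 2: PC=1 exec 'MOV B, 2'. After: A=5 B=2 C=0 D=0 ZF=0 PC=2
Step 3: PC=2 exec 'SUB A, B'. After: A=3 B=2 C=0 D=0 ZF=0 PC=3
Step 4: PC=3 exec 'JNZ 6'. After: A=3 B=2 C=0 D=0 ZF=0 PC=6
Step 5: PC=6 exec 'HALT'. After: A=3 B=2 C=0 D=0 ZF=0 PC=6 HALTED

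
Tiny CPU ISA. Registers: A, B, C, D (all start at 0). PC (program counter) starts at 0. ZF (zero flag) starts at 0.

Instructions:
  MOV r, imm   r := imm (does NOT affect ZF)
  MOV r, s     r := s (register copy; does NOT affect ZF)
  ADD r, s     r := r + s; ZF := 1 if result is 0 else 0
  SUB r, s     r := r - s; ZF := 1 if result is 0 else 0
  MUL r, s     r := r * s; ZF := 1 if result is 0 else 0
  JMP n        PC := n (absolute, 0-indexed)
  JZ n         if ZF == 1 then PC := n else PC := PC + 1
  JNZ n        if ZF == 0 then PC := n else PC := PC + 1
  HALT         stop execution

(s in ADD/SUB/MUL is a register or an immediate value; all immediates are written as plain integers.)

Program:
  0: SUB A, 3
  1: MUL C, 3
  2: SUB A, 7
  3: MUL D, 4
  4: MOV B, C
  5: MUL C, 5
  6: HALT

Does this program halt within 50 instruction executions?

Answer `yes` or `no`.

Step 1: PC=0 exec 'SUB A, 3'. After: A=-3 B=0 C=0 D=0 ZF=0 PC=1
Step 2: PC=1 exec 'MUL C, 3'. After: A=-3 B=0 C=0 D=0 ZF=1 PC=2
Step 3: PC=2 exec 'SUB A, 7'. After: A=-10 B=0 C=0 D=0 ZF=0 PC=3
Step 4: PC=3 exec 'MUL D, 4'. After: A=-10 B=0 C=0 D=0 ZF=1 PC=4
Step 5: PC=4 exec 'MOV B, C'. After: A=-10 B=0 C=0 D=0 ZF=1 PC=5
Step 6: PC=5 exec 'MUL C, 5'. After: A=-10 B=0 C=0 D=0 ZF=1 PC=6
Step 7: PC=6 exec 'HALT'. After: A=-10 B=0 C=0 D=0 ZF=1 PC=6 HALTED

Answer: yes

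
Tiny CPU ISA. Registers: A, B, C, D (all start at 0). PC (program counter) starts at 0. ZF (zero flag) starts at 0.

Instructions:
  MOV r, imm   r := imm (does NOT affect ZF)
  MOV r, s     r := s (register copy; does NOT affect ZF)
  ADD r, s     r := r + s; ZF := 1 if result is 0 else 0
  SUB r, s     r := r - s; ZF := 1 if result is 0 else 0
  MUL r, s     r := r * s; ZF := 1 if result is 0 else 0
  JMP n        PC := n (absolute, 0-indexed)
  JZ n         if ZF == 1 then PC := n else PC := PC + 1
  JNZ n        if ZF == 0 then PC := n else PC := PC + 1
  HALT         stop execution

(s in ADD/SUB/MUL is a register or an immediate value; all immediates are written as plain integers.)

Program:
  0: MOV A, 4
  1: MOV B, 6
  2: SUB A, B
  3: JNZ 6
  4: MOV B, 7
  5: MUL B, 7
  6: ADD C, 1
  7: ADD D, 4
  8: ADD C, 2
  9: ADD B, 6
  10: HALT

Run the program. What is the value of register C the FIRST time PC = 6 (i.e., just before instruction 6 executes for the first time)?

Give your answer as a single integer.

Step 1: PC=0 exec 'MOV A, 4'. After: A=4 B=0 C=0 D=0 ZF=0 PC=1
Step 2: PC=1 exec 'MOV B, 6'. After: A=4 B=6 C=0 D=0 ZF=0 PC=2
Step 3: PC=2 exec 'SUB A, B'. After: A=-2 B=6 C=0 D=0 ZF=0 PC=3
Step 4: PC=3 exec 'JNZ 6'. After: A=-2 B=6 C=0 D=0 ZF=0 PC=6
First time PC=6: C=0

0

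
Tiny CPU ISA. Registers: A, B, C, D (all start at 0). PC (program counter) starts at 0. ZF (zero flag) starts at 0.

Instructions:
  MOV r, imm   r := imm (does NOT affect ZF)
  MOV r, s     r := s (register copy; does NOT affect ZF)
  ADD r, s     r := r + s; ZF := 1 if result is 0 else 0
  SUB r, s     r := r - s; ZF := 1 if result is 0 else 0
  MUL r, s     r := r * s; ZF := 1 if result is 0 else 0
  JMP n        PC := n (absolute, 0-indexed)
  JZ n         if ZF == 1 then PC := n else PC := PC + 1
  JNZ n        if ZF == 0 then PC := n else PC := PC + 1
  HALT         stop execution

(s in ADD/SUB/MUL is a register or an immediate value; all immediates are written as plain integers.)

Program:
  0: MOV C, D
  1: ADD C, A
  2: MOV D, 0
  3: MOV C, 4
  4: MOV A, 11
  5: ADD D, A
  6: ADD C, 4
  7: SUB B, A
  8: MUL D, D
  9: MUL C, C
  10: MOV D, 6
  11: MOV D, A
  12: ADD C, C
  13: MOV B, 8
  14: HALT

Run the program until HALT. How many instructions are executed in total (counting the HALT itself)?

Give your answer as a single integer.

Answer: 15

Derivation:
Step 1: PC=0 exec 'MOV C, D'. After: A=0 B=0 C=0 D=0 ZF=0 PC=1
Step 2: PC=1 exec 'ADD C, A'. After: A=0 B=0 C=0 D=0 ZF=1 PC=2
Step 3: PC=2 exec 'MOV D, 0'. After: A=0 B=0 C=0 D=0 ZF=1 PC=3
Step 4: PC=3 exec 'MOV C, 4'. After: A=0 B=0 C=4 D=0 ZF=1 PC=4
Step 5: PC=4 exec 'MOV A, 11'. After: A=11 B=0 C=4 D=0 ZF=1 PC=5
Step 6: PC=5 exec 'ADD D, A'. After: A=11 B=0 C=4 D=11 ZF=0 PC=6
Step 7: PC=6 exec 'ADD C, 4'. After: A=11 B=0 C=8 D=11 ZF=0 PC=7
Step 8: PC=7 exec 'SUB B, A'. After: A=11 B=-11 C=8 D=11 ZF=0 PC=8
Step 9: PC=8 exec 'MUL D, D'. After: A=11 B=-11 C=8 D=121 ZF=0 PC=9
Step 10: PC=9 exec 'MUL C, C'. After: A=11 B=-11 C=64 D=121 ZF=0 PC=10
Step 11: PC=10 exec 'MOV D, 6'. After: A=11 B=-11 C=64 D=6 ZF=0 PC=11
Step 12: PC=11 exec 'MOV D, A'. After: A=11 B=-11 C=64 D=11 ZF=0 PC=12
Step 13: PC=12 exec 'ADD C, C'. After: A=11 B=-11 C=128 D=11 ZF=0 PC=13
Step 14: PC=13 exec 'MOV B, 8'. After: A=11 B=8 C=128 D=11 ZF=0 PC=14
Step 15: PC=14 exec 'HALT'. After: A=11 B=8 C=128 D=11 ZF=0 PC=14 HALTED
Total instructions executed: 15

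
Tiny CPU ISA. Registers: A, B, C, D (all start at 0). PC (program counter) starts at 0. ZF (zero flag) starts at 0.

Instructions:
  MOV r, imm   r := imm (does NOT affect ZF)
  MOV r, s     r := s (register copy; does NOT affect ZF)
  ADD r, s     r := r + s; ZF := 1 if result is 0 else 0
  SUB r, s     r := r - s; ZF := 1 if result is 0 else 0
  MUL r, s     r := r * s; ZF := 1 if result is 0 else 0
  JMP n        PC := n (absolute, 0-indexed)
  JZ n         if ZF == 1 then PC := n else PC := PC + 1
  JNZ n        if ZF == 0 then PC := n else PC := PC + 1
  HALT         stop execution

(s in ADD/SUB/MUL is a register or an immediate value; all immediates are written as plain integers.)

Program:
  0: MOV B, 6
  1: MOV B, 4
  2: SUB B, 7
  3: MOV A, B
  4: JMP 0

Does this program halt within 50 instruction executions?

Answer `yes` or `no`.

Answer: no

Derivation:
Step 1: PC=0 exec 'MOV B, 6'. After: A=0 B=6 C=0 D=0 ZF=0 PC=1
Step 2: PC=1 exec 'MOV B, 4'. After: A=0 B=4 C=0 D=0 ZF=0 PC=2
Step 3: PC=2 exec 'SUB B, 7'. After: A=0 B=-3 C=0 D=0 ZF=0 PC=3
Step 4: PC=3 exec 'MOV A, B'. After: A=-3 B=-3 C=0 D=0 ZF=0 PC=4
Step 5: PC=4 exec 'JMP 0'. After: A=-3 B=-3 C=0 D=0 ZF=0 PC=0
Step 6: PC=0 exec 'MOV B, 6'. After: A=-3 B=6 C=0 D=0 ZF=0 PC=1
Step 7: PC=1 exec 'MOV B, 4'. After: A=-3 B=4 C=0 D=0 ZF=0 PC=2
Step 8: PC=2 exec 'SUB B, 7'. After: A=-3 B=-3 C=0 D=0 ZF=0 PC=3
Step 9: PC=3 exec 'MOV A, B'. After: A=-3 B=-3 C=0 D=0 ZF=0 PC=4
State after step 9 equals state after step 4: the program is in a cycle of length 5 and will never halt.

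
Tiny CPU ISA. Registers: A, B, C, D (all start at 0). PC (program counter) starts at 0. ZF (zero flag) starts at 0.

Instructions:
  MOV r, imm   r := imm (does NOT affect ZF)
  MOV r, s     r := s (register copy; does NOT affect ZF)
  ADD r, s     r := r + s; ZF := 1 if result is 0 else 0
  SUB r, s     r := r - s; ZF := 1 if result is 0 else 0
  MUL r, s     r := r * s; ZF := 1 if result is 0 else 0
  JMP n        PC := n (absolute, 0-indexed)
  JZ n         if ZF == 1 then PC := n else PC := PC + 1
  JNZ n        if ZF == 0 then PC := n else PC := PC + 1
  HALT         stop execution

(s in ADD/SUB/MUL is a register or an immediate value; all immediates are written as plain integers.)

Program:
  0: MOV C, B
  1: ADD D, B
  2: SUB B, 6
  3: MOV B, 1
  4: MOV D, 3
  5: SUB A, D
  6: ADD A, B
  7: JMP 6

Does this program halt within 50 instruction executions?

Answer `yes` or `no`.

Answer: no

Derivation:
Step 1: PC=0 exec 'MOV C, B'. After: A=0 B=0 C=0 D=0 ZF=0 PC=1
Step 2: PC=1 exec 'ADD D, B'. After: A=0 B=0 C=0 D=0 ZF=1 PC=2
Step 3: PC=2 exec 'SUB B, 6'. After: A=0 B=-6 C=0 D=0 ZF=0 PC=3
Step 4: PC=3 exec 'MOV B, 1'. After: A=0 B=1 C=0 D=0 ZF=0 PC=4
Step 5: PC=4 exec 'MOV D, 3'. After: A=0 B=1 C=0 D=3 ZF=0 PC=5
Step 6: PC=5 exec 'SUB A, D'. After: A=-3 B=1 C=0 D=3 ZF=0 PC=6
Step 7: PC=6 exec 'ADD A, B'. After: A=-2 B=1 C=0 D=3 ZF=0 PC=7
Step 8: PC=7 exec 'JMP 6'. After: A=-2 B=1 C=0 D=3 ZF=0 PC=6
Step 9: PC=6 exec 'ADD A, B'. After: A=-1 B=1 C=0 D=3 ZF=0 PC=7
Step 10: PC=7 exec 'JMP 6'. After: A=-1 B=1 C=0 D=3 ZF=0 PC=6
Step 11: PC=6 exec 'ADD A, B'. After: A=0 B=1 C=0 D=3 ZF=1 PC=7
Step 12: PC=7 exec 'JMP 6'. After: A=0 B=1 C=0 D=3 ZF=1 PC=6
Step 13: PC=6 exec 'ADD A, B'. After: A=1 B=1 C=0 D=3 ZF=0 PC=7
Step 14: PC=7 exec 'JMP 6'. After: A=1 B=1 C=0 D=3 ZF=0 PC=6
Step 15: PC=6 exec 'ADD A, B'. After: A=2 B=1 C=0 D=3 ZF=0 PC=7
After 50 steps: not halted. PC revisits the same instructions with no path to HALT; will never halt.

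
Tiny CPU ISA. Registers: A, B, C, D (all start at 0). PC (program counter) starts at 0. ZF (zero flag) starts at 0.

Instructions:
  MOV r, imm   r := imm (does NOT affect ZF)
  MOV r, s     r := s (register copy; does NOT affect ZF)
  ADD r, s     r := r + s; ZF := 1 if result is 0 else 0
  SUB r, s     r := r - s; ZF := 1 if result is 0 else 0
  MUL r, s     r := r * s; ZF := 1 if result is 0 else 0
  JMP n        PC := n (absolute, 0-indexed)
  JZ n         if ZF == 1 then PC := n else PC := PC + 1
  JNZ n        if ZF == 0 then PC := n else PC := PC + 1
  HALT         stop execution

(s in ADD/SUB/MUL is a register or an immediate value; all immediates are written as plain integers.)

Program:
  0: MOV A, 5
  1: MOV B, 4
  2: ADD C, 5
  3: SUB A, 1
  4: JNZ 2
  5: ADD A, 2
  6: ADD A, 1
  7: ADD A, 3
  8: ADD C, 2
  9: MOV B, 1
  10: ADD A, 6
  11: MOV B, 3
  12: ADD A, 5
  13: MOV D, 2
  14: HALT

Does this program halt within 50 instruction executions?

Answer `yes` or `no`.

Step 1: PC=0 exec 'MOV A, 5'. After: A=5 B=0 C=0 D=0 ZF=0 PC=1
Step 2: PC=1 exec 'MOV B, 4'. After: A=5 B=4 C=0 D=0 ZF=0 PC=2
Step 3: PC=2 exec 'ADD C, 5'. After: A=5 B=4 C=5 D=0 ZF=0 PC=3
Step 4: PC=3 exec 'SUB A, 1'. After: A=4 B=4 C=5 D=0 ZF=0 PC=4
Step 5: PC=4 exec 'JNZ 2'. After: A=4 B=4 C=5 D=0 ZF=0 PC=2
Step 6: PC=2 exec 'ADD C, 5'. After: A=4 B=4 C=10 D=0 ZF=0 PC=3
Step 7: PC=3 exec 'SUB A, 1'. After: A=3 B=4 C=10 D=0 ZF=0 PC=4
Step 8: PC=4 exec 'JNZ 2'. After: A=3 B=4 C=10 D=0 ZF=0 PC=2
Step 9: PC=2 exec 'ADD C, 5'. After: A=3 B=4 C=15 D=0 ZF=0 PC=3
Step 10: PC=3 exec 'SUB A, 1'. After: A=2 B=4 C=15 D=0 ZF=0 PC=4
Step 11: PC=4 exec 'JNZ 2'. After: A=2 B=4 C=15 D=0 ZF=0 PC=2
Step 12: PC=2 exec 'ADD C, 5'. After: A=2 B=4 C=20 D=0 ZF=0 PC=3
Step 13: PC=3 exec 'SUB A, 1'. After: A=1 B=4 C=20 D=0 ZF=0 PC=4
Step 14: PC=4 exec 'JNZ 2'. After: A=1 B=4 C=20 D=0 ZF=0 PC=2
Step 15: PC=2 exec 'ADD C, 5'. After: A=1 B=4 C=25 D=0 ZF=0 PC=3
Step 16: PC=3 exec 'SUB A, 1'. After: A=0 B=4 C=25 D=0 ZF=1 PC=4
Step 17: PC=4 exec 'JNZ 2'. After: A=0 B=4 C=25 D=0 ZF=1 PC=5
Step 18: PC=5 exec 'ADD A, 2'. After: A=2 B=4 C=25 D=0 ZF=0 PC=6
Step 19: PC=6 exec 'ADD A, 1'. After: A=3 B=4 C=25 D=0 ZF=0 PC=7
Step 20: PC=7 exec 'ADD A, 3'. After: A=6 B=4 C=25 D=0 ZF=0 PC=8
Step 21: PC=8 exec 'ADD C, 2'. After: A=6 B=4 C=27 D=0 ZF=0 PC=9
Step 22: PC=9 exec 'MOV B, 1'. After: A=6 B=1 C=27 D=0 ZF=0 PC=10
Step 23: PC=10 exec 'ADD A, 6'. After: A=12 B=1 C=27 D=0 ZF=0 PC=11
Step 24: PC=11 exec 'MOV B, 3'. After: A=12 B=3 C=27 D=0 ZF=0 PC=12
Step 25: PC=12 exec 'ADD A, 5'. After: A=17 B=3 C=27 D=0 ZF=0 PC=13
Step 26: PC=13 exec 'MOV D, 2'. After: A=17 B=3 C=27 D=2 ZF=0 PC=14
Step 27: PC=14 exec 'HALT'. After: A=17 B=3 C=27 D=2 ZF=0 PC=14 HALTED

Answer: yes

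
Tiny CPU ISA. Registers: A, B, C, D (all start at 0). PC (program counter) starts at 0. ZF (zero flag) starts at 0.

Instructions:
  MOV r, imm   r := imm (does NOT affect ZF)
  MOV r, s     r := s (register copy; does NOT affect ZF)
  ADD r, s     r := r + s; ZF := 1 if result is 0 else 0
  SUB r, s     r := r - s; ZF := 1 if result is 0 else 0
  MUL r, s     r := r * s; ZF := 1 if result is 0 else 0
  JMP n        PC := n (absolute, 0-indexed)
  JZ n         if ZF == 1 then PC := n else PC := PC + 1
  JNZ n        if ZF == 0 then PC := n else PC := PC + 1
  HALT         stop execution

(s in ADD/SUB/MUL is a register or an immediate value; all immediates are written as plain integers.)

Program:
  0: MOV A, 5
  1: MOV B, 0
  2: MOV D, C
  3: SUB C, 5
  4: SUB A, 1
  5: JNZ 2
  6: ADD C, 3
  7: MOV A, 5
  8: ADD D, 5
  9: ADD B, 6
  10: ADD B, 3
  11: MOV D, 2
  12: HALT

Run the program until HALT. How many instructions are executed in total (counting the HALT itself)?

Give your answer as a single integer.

Answer: 29

Derivation:
Step 1: PC=0 exec 'MOV A, 5'. After: A=5 B=0 C=0 D=0 ZF=0 PC=1
Step 2: PC=1 exec 'MOV B, 0'. After: A=5 B=0 C=0 D=0 ZF=0 PC=2
Step 3: PC=2 exec 'MOV D, C'. After: A=5 B=0 C=0 D=0 ZF=0 PC=3
Step 4: PC=3 exec 'SUB C, 5'. After: A=5 B=0 C=-5 D=0 ZF=0 PC=4
Step 5: PC=4 exec 'SUB A, 1'. After: A=4 B=0 C=-5 D=0 ZF=0 PC=5
Step 6: PC=5 exec 'JNZ 2'. After: A=4 B=0 C=-5 D=0 ZF=0 PC=2
Step 7: PC=2 exec 'MOV D, C'. After: A=4 B=0 C=-5 D=-5 ZF=0 PC=3
Step 8: PC=3 exec 'SUB C, 5'. After: A=4 B=0 C=-10 D=-5 ZF=0 PC=4
Step 9: PC=4 exec 'SUB A, 1'. After: A=3 B=0 C=-10 D=-5 ZF=0 PC=5
Step 10: PC=5 exec 'JNZ 2'. After: A=3 B=0 C=-10 D=-5 ZF=0 PC=2
Step 11: PC=2 exec 'MOV D, C'. After: A=3 B=0 C=-10 D=-10 ZF=0 PC=3
Step 12: PC=3 exec 'SUB C, 5'. After: A=3 B=0 C=-15 D=-10 ZF=0 PC=4
Step 13: PC=4 exec 'SUB A, 1'. After: A=2 B=0 C=-15 D=-10 ZF=0 PC=5
Step 14: PC=5 exec 'JNZ 2'. After: A=2 B=0 C=-15 D=-10 ZF=0 PC=2
Step 15: PC=2 exec 'MOV D, C'. After: A=2 B=0 C=-15 D=-15 ZF=0 PC=3
Step 16: PC=3 exec 'SUB C, 5'. After: A=2 B=0 C=-20 D=-15 ZF=0 PC=4
Step 17: PC=4 exec 'SUB A, 1'. After: A=1 B=0 C=-20 D=-15 ZF=0 PC=5
Step 18: PC=5 exec 'JNZ 2'. After: A=1 B=0 C=-20 D=-15 ZF=0 PC=2
Step 19: PC=2 exec 'MOV D, C'. After: A=1 B=0 C=-20 D=-20 ZF=0 PC=3
Step 20: PC=3 exec 'SUB C, 5'. After: A=1 B=0 C=-25 D=-20 ZF=0 PC=4
Step 21: PC=4 exec 'SUB A, 1'. After: A=0 B=0 C=-25 D=-20 ZF=1 PC=5
Step 22: PC=5 exec 'JNZ 2'. After: A=0 B=0 C=-25 D=-20 ZF=1 PC=6
Step 23: PC=6 exec 'ADD C, 3'. After: A=0 B=0 C=-22 D=-20 ZF=0 PC=7
Step 24: PC=7 exec 'MOV A, 5'. After: A=5 B=0 C=-22 D=-20 ZF=0 PC=8
Step 25: PC=8 exec 'ADD D, 5'. After: A=5 B=0 C=-22 D=-15 ZF=0 PC=9
Step 26: PC=9 exec 'ADD B, 6'. After: A=5 B=6 C=-22 D=-15 ZF=0 PC=10
Step 27: PC=10 exec 'ADD B, 3'. After: A=5 B=9 C=-22 D=-15 ZF=0 PC=11
Step 28: PC=11 exec 'MOV D, 2'. After: A=5 B=9 C=-22 D=2 ZF=0 PC=12
Step 29: PC=12 exec 'HALT'. After: A=5 B=9 C=-22 D=2 ZF=0 PC=12 HALTED
Total instructions executed: 29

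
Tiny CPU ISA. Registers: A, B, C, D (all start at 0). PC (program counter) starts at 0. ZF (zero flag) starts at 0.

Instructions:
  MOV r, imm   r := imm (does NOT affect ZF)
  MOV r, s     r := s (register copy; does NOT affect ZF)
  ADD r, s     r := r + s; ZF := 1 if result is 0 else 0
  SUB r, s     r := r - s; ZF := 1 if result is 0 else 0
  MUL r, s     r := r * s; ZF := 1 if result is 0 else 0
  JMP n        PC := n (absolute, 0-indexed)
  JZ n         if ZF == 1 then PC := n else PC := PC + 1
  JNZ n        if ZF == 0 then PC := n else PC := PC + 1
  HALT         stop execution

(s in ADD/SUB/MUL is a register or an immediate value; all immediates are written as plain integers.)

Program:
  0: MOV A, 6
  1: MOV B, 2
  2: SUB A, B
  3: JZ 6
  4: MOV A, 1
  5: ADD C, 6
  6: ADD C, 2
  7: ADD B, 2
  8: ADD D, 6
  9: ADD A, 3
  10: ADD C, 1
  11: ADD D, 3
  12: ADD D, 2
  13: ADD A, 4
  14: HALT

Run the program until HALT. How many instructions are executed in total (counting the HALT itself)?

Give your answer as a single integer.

Answer: 15

Derivation:
Step 1: PC=0 exec 'MOV A, 6'. After: A=6 B=0 C=0 D=0 ZF=0 PC=1
Step 2: PC=1 exec 'MOV B, 2'. After: A=6 B=2 C=0 D=0 ZF=0 PC=2
Step 3: PC=2 exec 'SUB A, B'. After: A=4 B=2 C=0 D=0 ZF=0 PC=3
Step 4: PC=3 exec 'JZ 6'. After: A=4 B=2 C=0 D=0 ZF=0 PC=4
Step 5: PC=4 exec 'MOV A, 1'. After: A=1 B=2 C=0 D=0 ZF=0 PC=5
Step 6: PC=5 exec 'ADD C, 6'. After: A=1 B=2 C=6 D=0 ZF=0 PC=6
Step 7: PC=6 exec 'ADD C, 2'. After: A=1 B=2 C=8 D=0 ZF=0 PC=7
Step 8: PC=7 exec 'ADD B, 2'. After: A=1 B=4 C=8 D=0 ZF=0 PC=8
Step 9: PC=8 exec 'ADD D, 6'. After: A=1 B=4 C=8 D=6 ZF=0 PC=9
Step 10: PC=9 exec 'ADD A, 3'. After: A=4 B=4 C=8 D=6 ZF=0 PC=10
Step 11: PC=10 exec 'ADD C, 1'. After: A=4 B=4 C=9 D=6 ZF=0 PC=11
Step 12: PC=11 exec 'ADD D, 3'. After: A=4 B=4 C=9 D=9 ZF=0 PC=12
Step 13: PC=12 exec 'ADD D, 2'. After: A=4 B=4 C=9 D=11 ZF=0 PC=13
Step 14: PC=13 exec 'ADD A, 4'. After: A=8 B=4 C=9 D=11 ZF=0 PC=14
Step 15: PC=14 exec 'HALT'. After: A=8 B=4 C=9 D=11 ZF=0 PC=14 HALTED
Total instructions executed: 15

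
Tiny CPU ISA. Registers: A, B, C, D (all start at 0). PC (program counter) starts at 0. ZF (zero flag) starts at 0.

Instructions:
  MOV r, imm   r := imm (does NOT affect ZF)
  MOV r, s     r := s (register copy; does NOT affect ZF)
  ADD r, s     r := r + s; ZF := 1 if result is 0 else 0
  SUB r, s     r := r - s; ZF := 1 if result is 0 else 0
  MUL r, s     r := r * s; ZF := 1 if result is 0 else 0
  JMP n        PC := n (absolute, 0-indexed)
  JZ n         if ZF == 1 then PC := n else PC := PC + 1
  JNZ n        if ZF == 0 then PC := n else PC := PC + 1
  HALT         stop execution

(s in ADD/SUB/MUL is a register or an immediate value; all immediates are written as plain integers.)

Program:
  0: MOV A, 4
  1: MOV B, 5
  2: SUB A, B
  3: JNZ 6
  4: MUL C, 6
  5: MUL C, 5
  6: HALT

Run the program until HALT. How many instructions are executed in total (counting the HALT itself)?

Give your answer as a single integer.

Answer: 5

Derivation:
Step 1: PC=0 exec 'MOV A, 4'. After: A=4 B=0 C=0 D=0 ZF=0 PC=1
Step 2: PC=1 exec 'MOV B, 5'. After: A=4 B=5 C=0 D=0 ZF=0 PC=2
Step 3: PC=2 exec 'SUB A, B'. After: A=-1 B=5 C=0 D=0 ZF=0 PC=3
Step 4: PC=3 exec 'JNZ 6'. After: A=-1 B=5 C=0 D=0 ZF=0 PC=6
Step 5: PC=6 exec 'HALT'. After: A=-1 B=5 C=0 D=0 ZF=0 PC=6 HALTED
Total instructions executed: 5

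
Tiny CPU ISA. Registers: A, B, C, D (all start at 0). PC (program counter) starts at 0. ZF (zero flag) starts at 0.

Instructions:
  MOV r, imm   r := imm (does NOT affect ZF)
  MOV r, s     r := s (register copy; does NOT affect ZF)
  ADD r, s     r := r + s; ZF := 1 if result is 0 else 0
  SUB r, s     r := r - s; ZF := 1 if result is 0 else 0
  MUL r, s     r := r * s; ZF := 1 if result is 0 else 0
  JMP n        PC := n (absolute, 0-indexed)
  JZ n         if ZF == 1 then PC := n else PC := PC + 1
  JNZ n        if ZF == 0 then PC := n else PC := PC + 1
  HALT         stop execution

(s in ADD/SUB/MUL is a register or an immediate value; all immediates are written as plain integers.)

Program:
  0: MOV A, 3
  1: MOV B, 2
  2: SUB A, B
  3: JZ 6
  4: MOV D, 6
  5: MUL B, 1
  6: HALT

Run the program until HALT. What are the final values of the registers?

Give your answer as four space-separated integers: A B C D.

Answer: 1 2 0 6

Derivation:
Step 1: PC=0 exec 'MOV A, 3'. After: A=3 B=0 C=0 D=0 ZF=0 PC=1
Step 2: PC=1 exec 'MOV B, 2'. After: A=3 B=2 C=0 D=0 ZF=0 PC=2
Step 3: PC=2 exec 'SUB A, B'. After: A=1 B=2 C=0 D=0 ZF=0 PC=3
Step 4: PC=3 exec 'JZ 6'. After: A=1 B=2 C=0 D=0 ZF=0 PC=4
Step 5: PC=4 exec 'MOV D, 6'. After: A=1 B=2 C=0 D=6 ZF=0 PC=5
Step 6: PC=5 exec 'MUL B, 1'. After: A=1 B=2 C=0 D=6 ZF=0 PC=6
Step 7: PC=6 exec 'HALT'. After: A=1 B=2 C=0 D=6 ZF=0 PC=6 HALTED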